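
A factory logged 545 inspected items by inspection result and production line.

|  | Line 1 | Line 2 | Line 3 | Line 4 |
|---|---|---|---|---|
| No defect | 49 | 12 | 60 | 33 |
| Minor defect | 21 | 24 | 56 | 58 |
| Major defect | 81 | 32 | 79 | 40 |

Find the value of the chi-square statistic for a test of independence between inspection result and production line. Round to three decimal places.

Row totals: 154, 159, 232. Column totals: 151, 68, 195, 131. Grand total N = 545.
Expected counts (row total × column total / N):
  No defect, Line 1: 154×151/545 = 42.6679
  No defect, Line 2: 154×68/545 = 19.2147
  No defect, Line 3: 154×195/545 = 55.1009
  No defect, Line 4: 154×131/545 = 37.0165
  Minor defect, Line 1: 159×151/545 = 44.0532
  Minor defect, Line 2: 159×68/545 = 19.8385
  Minor defect, Line 3: 159×195/545 = 56.8899
  Minor defect, Line 4: 159×131/545 = 38.2183
  Major defect, Line 1: 232×151/545 = 64.2789
  Major defect, Line 2: 232×68/545 = 28.9468
  Major defect, Line 3: 232×195/545 = 83.0092
  Major defect, Line 4: 232×131/545 = 55.7651
Contributions (O − E)²/E:
  (49 − 42.6679)²/42.6679 = 0.9397
  (12 − 19.2147)²/19.2147 = 2.7090
  (60 − 55.1009)²/55.1009 = 0.4356
  (33 − 37.0165)²/37.0165 = 0.4358
  (21 − 44.0532)²/44.0532 = 12.0638
  (24 − 19.8385)²/19.8385 = 0.8730
  (56 − 56.8899)²/56.8899 = 0.0139
  (58 − 38.2183)²/38.2183 = 10.2390
  (81 − 64.2789)²/64.2789 = 4.3497
  (32 − 28.9468)²/28.9468 = 0.3220
  (79 − 83.0092)²/83.0092 = 0.1936
  (40 − 55.7651)²/55.7651 = 4.4569
χ² = 0.9397 + 2.7090 + 0.4356 + 0.4358 + 12.0638 + 0.8730 + 0.0139 + 10.2390 + 4.3497 + 0.3220 + 0.1936 + 4.4569 = 37.032

37.032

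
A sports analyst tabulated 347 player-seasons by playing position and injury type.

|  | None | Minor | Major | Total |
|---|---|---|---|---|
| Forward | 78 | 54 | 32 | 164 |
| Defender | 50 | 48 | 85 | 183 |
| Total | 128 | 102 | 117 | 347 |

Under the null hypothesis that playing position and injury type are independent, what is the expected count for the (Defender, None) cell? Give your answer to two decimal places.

67.50

Row total (Defender) = 183; column total (None) = 128; grand total N = 347.
Expected count = (row total × column total) / N = 183 × 128 / 347 = 67.50.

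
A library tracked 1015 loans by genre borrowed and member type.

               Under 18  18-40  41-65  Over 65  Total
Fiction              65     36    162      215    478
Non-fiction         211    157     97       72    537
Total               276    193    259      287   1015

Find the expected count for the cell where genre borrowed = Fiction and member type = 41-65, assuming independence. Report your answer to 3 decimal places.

Row total (Fiction) = 478; column total (41-65) = 259; grand total N = 1015.
Expected count = (row total × column total) / N = 478 × 259 / 1015 = 121.972.

121.972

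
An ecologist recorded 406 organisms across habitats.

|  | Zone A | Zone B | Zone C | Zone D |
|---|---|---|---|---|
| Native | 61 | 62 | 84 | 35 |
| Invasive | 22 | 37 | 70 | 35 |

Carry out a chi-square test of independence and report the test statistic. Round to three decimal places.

11.345

Row totals: 242, 164. Column totals: 83, 99, 154, 70. Grand total N = 406.
Expected counts (row total × column total / N):
  Native, Zone A: 242×83/406 = 49.4729
  Native, Zone B: 242×99/406 = 59.0099
  Native, Zone C: 242×154/406 = 91.7931
  Native, Zone D: 242×70/406 = 41.7241
  Invasive, Zone A: 164×83/406 = 33.5271
  Invasive, Zone B: 164×99/406 = 39.9901
  Invasive, Zone C: 164×154/406 = 62.2069
  Invasive, Zone D: 164×70/406 = 28.2759
Contributions (O − E)²/E:
  (61 − 49.4729)²/49.4729 = 2.6858
  (62 − 59.0099)²/59.0099 = 0.1515
  (84 − 91.7931)²/91.7931 = 0.6616
  (35 − 41.7241)²/41.7241 = 1.0836
  (22 − 33.5271)²/33.5271 = 3.9632
  (37 − 39.9901)²/39.9901 = 0.2236
  (70 − 62.2069)²/62.2069 = 0.9763
  (35 − 28.2759)²/28.2759 = 1.5990
χ² = 2.6858 + 0.1515 + 0.6616 + 1.0836 + 3.9632 + 0.2236 + 0.9763 + 1.5990 = 11.345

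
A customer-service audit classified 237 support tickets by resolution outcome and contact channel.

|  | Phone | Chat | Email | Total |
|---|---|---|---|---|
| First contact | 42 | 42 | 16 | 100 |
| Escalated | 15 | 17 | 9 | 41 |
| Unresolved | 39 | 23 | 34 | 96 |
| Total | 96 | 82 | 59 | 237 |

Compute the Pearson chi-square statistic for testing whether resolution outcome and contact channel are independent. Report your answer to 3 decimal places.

Grand total N = 237.
Expected counts (row total × column total / N):
  First contact, Phone: 100×96/237 = 40.506329
  First contact, Chat: 100×82/237 = 34.599156
  First contact, Email: 100×59/237 = 24.894515
  Escalated, Phone: 41×96/237 = 16.607595
  Escalated, Chat: 41×82/237 = 14.185654
  Escalated, Email: 41×59/237 = 10.206751
  Unresolved, Phone: 96×96/237 = 38.886076
  Unresolved, Chat: 96×82/237 = 33.215190
  Unresolved, Email: 96×59/237 = 23.898734
Contributions (O − E)²/E:
  (42 − 40.506329)²/40.506329 = 0.0551
  (42 − 34.599156)²/34.599156 = 1.5831
  (16 − 24.894515)²/24.894515 = 3.1779
  (15 − 16.607595)²/16.607595 = 0.1556
  (17 − 14.185654)²/14.185654 = 0.5583
  (9 − 10.206751)²/10.206751 = 0.1427
  (39 − 38.886076)²/38.886076 = 0.0003
  (23 − 33.215190)²/33.215190 = 3.1416
  (34 − 23.898734)²/23.898734 = 4.2695
χ² = 0.0551 + 1.5831 + 3.1779 + 0.1556 + 0.5583 + 0.1427 + 0.0003 + 3.1416 + 4.2695 = 13.084

13.084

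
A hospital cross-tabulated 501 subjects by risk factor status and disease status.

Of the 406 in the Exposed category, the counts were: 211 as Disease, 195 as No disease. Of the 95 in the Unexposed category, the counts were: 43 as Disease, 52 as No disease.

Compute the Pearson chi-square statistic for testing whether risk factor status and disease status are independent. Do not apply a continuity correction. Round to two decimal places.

Row totals: 406, 95. Column totals: 254, 247. Grand total N = 501.
Expected counts (row total × column total / N):
  Exposed, Disease: 406×254/501 = 205.836
  Exposed, No disease: 406×247/501 = 200.164
  Unexposed, Disease: 95×254/501 = 48.164
  Unexposed, No disease: 95×247/501 = 46.836
Contributions (O − E)²/E:
  (211 − 205.836)²/205.836 = 0.1296
  (195 − 200.164)²/200.164 = 0.1332
  (43 − 48.164)²/48.164 = 0.5537
  (52 − 46.836)²/46.836 = 0.5694
χ² = 0.1296 + 0.1332 + 0.5537 + 0.5694 = 1.39

1.39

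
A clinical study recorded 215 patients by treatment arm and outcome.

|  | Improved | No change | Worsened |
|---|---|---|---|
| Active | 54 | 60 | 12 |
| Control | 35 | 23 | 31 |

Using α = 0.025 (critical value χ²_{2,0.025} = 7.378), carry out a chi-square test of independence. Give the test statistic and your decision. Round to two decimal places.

Row totals: 126, 89. Column totals: 89, 83, 43. Grand total N = 215.
Expected counts (row total × column total / N):
  Active, Improved: 126×89/215 = 52.158
  Active, No change: 126×83/215 = 48.642
  Active, Worsened: 126×43/215 = 25.200
  Control, Improved: 89×89/215 = 36.842
  Control, No change: 89×83/215 = 34.358
  Control, Worsened: 89×43/215 = 17.800
Contributions (O − E)²/E:
  (54 − 52.158)²/52.158 = 0.0651
  (60 − 48.642)²/48.642 = 2.6521
  (12 − 25.200)²/25.200 = 6.9143
  (35 − 36.842)²/36.842 = 0.0921
  (23 − 34.358)²/34.358 = 3.7547
  (31 − 17.800)²/17.800 = 9.7888
χ² = 0.0651 + 2.6521 + 6.9143 + 0.0921 + 3.7547 + 9.7888 = 23.27
df = (2−1)(3−1) = 2. Since 23.27 > 7.378, reject the null hypothesis of independence at α = 0.025.

23.27; reject H₀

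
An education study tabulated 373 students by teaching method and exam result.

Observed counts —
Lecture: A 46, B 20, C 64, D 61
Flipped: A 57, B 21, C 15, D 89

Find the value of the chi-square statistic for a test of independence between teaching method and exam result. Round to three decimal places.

Row totals: 191, 182. Column totals: 103, 41, 79, 150. Grand total N = 373.
Expected counts (row total × column total / N):
  Lecture, A: 191×103/373 = 52.7426
  Lecture, B: 191×41/373 = 20.9946
  Lecture, C: 191×79/373 = 40.4531
  Lecture, D: 191×150/373 = 76.8097
  Flipped, A: 182×103/373 = 50.2574
  Flipped, B: 182×41/373 = 20.0054
  Flipped, C: 182×79/373 = 38.5469
  Flipped, D: 182×150/373 = 73.1903
Contributions (O − E)²/E:
  (46 − 52.7426)²/52.7426 = 0.8620
  (20 − 20.9946)²/20.9946 = 0.0471
  (64 − 40.4531)²/40.4531 = 13.7062
  (61 − 76.8097)²/76.8097 = 3.2541
  (57 − 50.2574)²/50.2574 = 0.9046
  (21 − 20.0054)²/20.0054 = 0.0494
  (15 − 38.5469)²/38.5469 = 14.3839
  (89 − 73.1903)²/73.1903 = 3.4150
χ² = 0.8620 + 0.0471 + 13.7062 + 3.2541 + 0.9046 + 0.0494 + 14.3839 + 3.4150 = 36.622

36.622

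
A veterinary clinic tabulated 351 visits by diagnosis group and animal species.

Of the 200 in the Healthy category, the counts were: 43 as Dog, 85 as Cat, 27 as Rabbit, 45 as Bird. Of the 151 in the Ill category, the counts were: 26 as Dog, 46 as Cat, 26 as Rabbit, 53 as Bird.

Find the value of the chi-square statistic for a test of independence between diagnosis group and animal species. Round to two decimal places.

Row totals: 200, 151. Column totals: 69, 131, 53, 98. Grand total N = 351.
Expected counts (row total × column total / N):
  Healthy, Dog: 200×69/351 = 39.316
  Healthy, Cat: 200×131/351 = 74.644
  Healthy, Rabbit: 200×53/351 = 30.199
  Healthy, Bird: 200×98/351 = 55.840
  Ill, Dog: 151×69/351 = 29.684
  Ill, Cat: 151×131/351 = 56.356
  Ill, Rabbit: 151×53/351 = 22.801
  Ill, Bird: 151×98/351 = 42.160
Contributions (O − E)²/E:
  (43 − 39.316)²/39.316 = 0.3452
  (85 − 74.644)²/74.644 = 1.4368
  (27 − 30.199)²/30.199 = 0.3389
  (45 − 55.840)²/55.840 = 2.1043
  (26 − 29.684)²/29.684 = 0.4572
  (46 − 56.356)²/56.356 = 1.9030
  (26 − 22.801)²/22.801 = 0.4488
  (53 − 42.160)²/42.160 = 2.7871
χ² = 0.3452 + 1.4368 + 0.3389 + 2.1043 + 0.4572 + 1.9030 + 0.4488 + 2.7871 = 9.82

9.82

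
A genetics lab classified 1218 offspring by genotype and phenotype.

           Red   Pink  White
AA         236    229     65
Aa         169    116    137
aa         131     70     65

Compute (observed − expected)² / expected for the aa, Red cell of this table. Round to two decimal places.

Row total (aa) = 266; column total (Red) = 536; N = 1218.
Expected count E = 266 × 536 / 1218 = 117.057.
Contribution = (O − E)²/E = (131 − 117.057)² / 117.057 = 1.66.

1.66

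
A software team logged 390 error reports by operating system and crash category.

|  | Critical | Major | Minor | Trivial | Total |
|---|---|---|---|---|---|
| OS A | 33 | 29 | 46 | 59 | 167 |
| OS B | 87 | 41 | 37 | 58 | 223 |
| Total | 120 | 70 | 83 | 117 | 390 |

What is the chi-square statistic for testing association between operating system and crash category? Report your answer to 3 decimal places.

19.707

Grand total N = 390.
Expected counts (row total × column total / N):
  OS A, Critical: 167×120/390 = 51.3846
  OS A, Major: 167×70/390 = 29.9744
  OS A, Minor: 167×83/390 = 35.5410
  OS A, Trivial: 167×117/390 = 50.1000
  OS B, Critical: 223×120/390 = 68.6154
  OS B, Major: 223×70/390 = 40.0256
  OS B, Minor: 223×83/390 = 47.4590
  OS B, Trivial: 223×117/390 = 66.9000
Contributions (O − E)²/E:
  (33 − 51.3846)²/51.3846 = 6.5777
  (29 − 29.9744)²/29.9744 = 0.0317
  (46 − 35.5410)²/35.5410 = 3.0779
  (59 − 50.1000)²/50.1000 = 1.5810
  (87 − 68.6154)²/68.6154 = 4.9259
  (41 − 40.0256)²/40.0256 = 0.0237
  (37 − 47.4590)²/47.4590 = 2.3050
  (58 − 66.9000)²/66.9000 = 1.1840
χ² = 6.5777 + 0.0317 + 3.0779 + 1.5810 + 4.9259 + 0.0237 + 2.3050 + 1.1840 = 19.707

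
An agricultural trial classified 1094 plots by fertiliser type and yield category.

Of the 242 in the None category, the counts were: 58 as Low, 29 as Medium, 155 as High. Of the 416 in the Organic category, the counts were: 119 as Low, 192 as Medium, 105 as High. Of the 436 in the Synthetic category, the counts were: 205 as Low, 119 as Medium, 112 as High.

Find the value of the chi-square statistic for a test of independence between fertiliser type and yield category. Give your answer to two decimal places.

174.67

Row totals: 242, 416, 436. Column totals: 382, 340, 372. Grand total N = 1094.
Expected counts (row total × column total / N):
  None, Low: 242×382/1094 = 84.5009
  None, Medium: 242×340/1094 = 75.2102
  None, High: 242×372/1094 = 82.2888
  Organic, Low: 416×382/1094 = 145.2578
  Organic, Medium: 416×340/1094 = 129.2870
  Organic, High: 416×372/1094 = 141.4552
  Synthetic, Low: 436×382/1094 = 152.2413
  Synthetic, Medium: 436×340/1094 = 135.5027
  Synthetic, High: 436×372/1094 = 148.2559
Contributions (O − E)²/E:
  (58 − 84.5009)²/84.5009 = 8.3111
  (29 − 75.2102)²/75.2102 = 28.3922
  (155 − 82.2888)²/82.2888 = 64.2483
  (119 − 145.2578)²/145.2578 = 4.7465
  (192 − 129.2870)²/129.2870 = 30.4201
  (105 − 141.4552)²/141.4552 = 9.3951
  (205 − 152.2413)²/152.2413 = 18.2833
  (119 − 135.5027)²/135.5027 = 2.0098
  (112 − 148.2559)²/148.2559 = 8.8664
χ² = 8.3111 + 28.3922 + 64.2483 + 4.7465 + 30.4201 + 9.3951 + 18.2833 + 2.0098 + 8.8664 = 174.67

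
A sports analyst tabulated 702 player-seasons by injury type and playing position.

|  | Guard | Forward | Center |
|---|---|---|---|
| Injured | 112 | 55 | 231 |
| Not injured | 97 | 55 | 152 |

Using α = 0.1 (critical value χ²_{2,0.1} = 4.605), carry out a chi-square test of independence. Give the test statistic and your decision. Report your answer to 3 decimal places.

4.872; reject H₀

Row totals: 398, 304. Column totals: 209, 110, 383. Grand total N = 702.
Expected counts (row total × column total / N):
  Injured, Guard: 398×209/702 = 118.4929
  Injured, Forward: 398×110/702 = 62.3647
  Injured, Center: 398×383/702 = 217.1425
  Not injured, Guard: 304×209/702 = 90.5071
  Not injured, Forward: 304×110/702 = 47.6353
  Not injured, Center: 304×383/702 = 165.8575
Contributions (O − E)²/E:
  (112 − 118.4929)²/118.4929 = 0.3558
  (55 − 62.3647)²/62.3647 = 0.8697
  (231 − 217.1425)²/217.1425 = 0.8844
  (97 − 90.5071)²/90.5071 = 0.4658
  (55 − 47.6353)²/47.6353 = 1.1386
  (152 − 165.8575)²/165.8575 = 1.1578
χ² = 0.3558 + 0.8697 + 0.8844 + 0.4658 + 1.1386 + 1.1578 = 4.872
df = (2−1)(3−1) = 2. Since 4.872 > 4.605, reject the null hypothesis of independence at α = 0.1.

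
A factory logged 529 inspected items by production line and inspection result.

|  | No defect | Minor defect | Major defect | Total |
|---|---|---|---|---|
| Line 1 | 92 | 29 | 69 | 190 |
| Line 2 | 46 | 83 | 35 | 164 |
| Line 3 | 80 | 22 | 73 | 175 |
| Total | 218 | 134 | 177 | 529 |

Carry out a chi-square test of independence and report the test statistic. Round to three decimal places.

Grand total N = 529.
Expected counts (row total × column total / N):
  Line 1, No defect: 190×218/529 = 78.2987
  Line 1, Minor defect: 190×134/529 = 48.1285
  Line 1, Major defect: 190×177/529 = 63.5728
  Line 2, No defect: 164×218/529 = 67.5841
  Line 2, Minor defect: 164×134/529 = 41.5425
  Line 2, Major defect: 164×177/529 = 54.8733
  Line 3, No defect: 175×218/529 = 72.1172
  Line 3, Minor defect: 175×134/529 = 44.3289
  Line 3, Major defect: 175×177/529 = 58.5539
Contributions (O − E)²/E:
  (92 − 78.2987)²/78.2987 = 2.3976
  (29 − 48.1285)²/48.1285 = 7.6026
  (69 − 63.5728)²/63.5728 = 0.4633
  (46 − 67.5841)²/67.5841 = 6.8932
  (83 − 41.5425)²/41.5425 = 41.3727
  (35 − 54.8733)²/54.8733 = 7.1975
  (80 − 72.1172)²/72.1172 = 0.8616
  (22 − 44.3289)²/44.3289 = 11.2473
  (73 − 58.5539)²/58.5539 = 3.5641
χ² = 2.3976 + 7.6026 + 0.4633 + 6.8932 + 41.3727 + 7.1975 + 0.8616 + 11.2473 + 3.5641 = 81.600

81.600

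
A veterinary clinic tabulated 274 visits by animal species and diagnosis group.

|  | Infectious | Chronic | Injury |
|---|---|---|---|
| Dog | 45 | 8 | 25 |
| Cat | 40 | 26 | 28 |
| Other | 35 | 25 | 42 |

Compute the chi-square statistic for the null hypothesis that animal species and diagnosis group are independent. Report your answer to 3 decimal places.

14.277

Row totals: 78, 94, 102. Column totals: 120, 59, 95. Grand total N = 274.
Expected counts (row total × column total / N):
  Dog, Infectious: 78×120/274 = 34.1606
  Dog, Chronic: 78×59/274 = 16.7956
  Dog, Injury: 78×95/274 = 27.0438
  Cat, Infectious: 94×120/274 = 41.1679
  Cat, Chronic: 94×59/274 = 20.2409
  Cat, Injury: 94×95/274 = 32.5912
  Other, Infectious: 102×120/274 = 44.6715
  Other, Chronic: 102×59/274 = 21.9635
  Other, Injury: 102×95/274 = 35.3650
Contributions (O − E)²/E:
  (45 − 34.1606)²/34.1606 = 3.4394
  (8 − 16.7956)²/16.7956 = 4.6061
  (25 − 27.0438)²/27.0438 = 0.1545
  (40 − 41.1679)²/41.1679 = 0.0331
  (26 − 20.2409)²/20.2409 = 1.6386
  (28 − 32.5912)²/32.5912 = 0.6468
  (35 − 44.6715)²/44.6715 = 2.0939
  (25 − 21.9635)²/21.9635 = 0.4198
  (42 − 35.3650)²/35.3650 = 1.2448
χ² = 3.4394 + 4.6061 + 0.1545 + 0.0331 + 1.6386 + 0.6468 + 2.0939 + 0.4198 + 1.2448 = 14.277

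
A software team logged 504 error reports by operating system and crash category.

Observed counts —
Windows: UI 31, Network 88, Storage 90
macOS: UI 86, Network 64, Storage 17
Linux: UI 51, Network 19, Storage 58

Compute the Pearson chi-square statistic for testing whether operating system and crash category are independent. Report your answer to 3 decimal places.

Row totals: 209, 167, 128. Column totals: 168, 171, 165. Grand total N = 504.
Expected counts (row total × column total / N):
  Windows, UI: 209×168/504 = 69.6667
  Windows, Network: 209×171/504 = 70.9107
  Windows, Storage: 209×165/504 = 68.4226
  macOS, UI: 167×168/504 = 55.6667
  macOS, Network: 167×171/504 = 56.6607
  macOS, Storage: 167×165/504 = 54.6726
  Linux, UI: 128×168/504 = 42.6667
  Linux, Network: 128×171/504 = 43.4286
  Linux, Storage: 128×165/504 = 41.9048
Contributions (O − E)²/E:
  (31 − 69.6667)²/69.6667 = 21.4610
  (88 − 70.9107)²/70.9107 = 4.1185
  (90 − 68.4226)²/68.4226 = 6.8045
  (86 − 55.6667)²/55.6667 = 16.5289
  (64 − 56.6607)²/56.6607 = 0.9507
  (17 − 54.6726)²/54.6726 = 25.9586
  (51 − 42.6667)²/42.6667 = 1.6276
  (19 − 43.4286)²/43.4286 = 13.7411
  (58 − 41.9048)²/41.9048 = 6.1820
χ² = 21.4610 + 4.1185 + 6.8045 + 16.5289 + 0.9507 + 25.9586 + 1.6276 + 13.7411 + 6.1820 = 97.373

97.373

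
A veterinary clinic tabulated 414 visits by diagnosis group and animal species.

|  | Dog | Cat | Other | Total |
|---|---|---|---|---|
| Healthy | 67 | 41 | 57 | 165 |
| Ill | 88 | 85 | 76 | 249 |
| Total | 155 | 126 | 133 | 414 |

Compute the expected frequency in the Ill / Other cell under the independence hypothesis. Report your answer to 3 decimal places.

Row total (Ill) = 249; column total (Other) = 133; grand total N = 414.
Expected count = (row total × column total) / N = 249 × 133 / 414 = 79.993.

79.993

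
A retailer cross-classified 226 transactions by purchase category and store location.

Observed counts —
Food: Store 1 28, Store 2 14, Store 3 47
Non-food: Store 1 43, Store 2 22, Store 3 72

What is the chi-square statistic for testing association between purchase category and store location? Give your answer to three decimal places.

0.004

Row totals: 89, 137. Column totals: 71, 36, 119. Grand total N = 226.
Expected counts (row total × column total / N):
  Food, Store 1: 89×71/226 = 27.9602
  Food, Store 2: 89×36/226 = 14.1770
  Food, Store 3: 89×119/226 = 46.8628
  Non-food, Store 1: 137×71/226 = 43.0398
  Non-food, Store 2: 137×36/226 = 21.8230
  Non-food, Store 3: 137×119/226 = 72.1372
Contributions (O − E)²/E:
  (28 − 27.9602)²/27.9602 = 0.0001
  (14 − 14.1770)²/14.1770 = 0.0022
  (47 − 46.8628)²/46.8628 = 0.0004
  (43 − 43.0398)²/43.0398 = 0.0000
  (22 − 21.8230)²/21.8230 = 0.0014
  (72 − 72.1372)²/72.1372 = 0.0003
χ² = 0.0001 + 0.0022 + 0.0004 + 0.0000 + 0.0014 + 0.0003 = 0.004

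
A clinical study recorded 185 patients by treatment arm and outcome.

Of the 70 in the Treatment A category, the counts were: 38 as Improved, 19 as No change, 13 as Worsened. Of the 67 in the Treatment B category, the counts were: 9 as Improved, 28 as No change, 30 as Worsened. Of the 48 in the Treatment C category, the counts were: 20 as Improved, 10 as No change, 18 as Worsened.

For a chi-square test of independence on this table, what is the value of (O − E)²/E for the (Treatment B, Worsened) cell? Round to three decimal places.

Row total (Treatment B) = 67; column total (Worsened) = 61; N = 185.
Expected count E = 67 × 61 / 185 = 22.0919.
Contribution = (O − E)²/E = (30 − 22.0919)² / 22.0919 = 2.831.

2.831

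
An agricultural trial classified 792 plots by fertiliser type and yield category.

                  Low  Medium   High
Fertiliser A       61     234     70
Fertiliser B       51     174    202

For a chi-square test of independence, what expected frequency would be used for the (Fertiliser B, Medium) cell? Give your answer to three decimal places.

219.970

Row total (Fertiliser B) = 427; column total (Medium) = 408; grand total N = 792.
Expected count = (row total × column total) / N = 427 × 408 / 792 = 219.970.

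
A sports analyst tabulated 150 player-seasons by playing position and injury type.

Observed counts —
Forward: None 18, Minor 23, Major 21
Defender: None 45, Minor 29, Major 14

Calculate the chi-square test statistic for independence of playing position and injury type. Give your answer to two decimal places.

9.44

Row totals: 62, 88. Column totals: 63, 52, 35. Grand total N = 150.
Expected counts (row total × column total / N):
  Forward, None: 62×63/150 = 26.040
  Forward, Minor: 62×52/150 = 21.493
  Forward, Major: 62×35/150 = 14.467
  Defender, None: 88×63/150 = 36.960
  Defender, Minor: 88×52/150 = 30.507
  Defender, Major: 88×35/150 = 20.533
Contributions (O − E)²/E:
  (18 − 26.040)²/26.040 = 2.4824
  (23 − 21.493)²/21.493 = 0.1057
  (21 − 14.467)²/14.467 = 2.9502
  (45 − 36.960)²/36.960 = 1.7490
  (29 − 30.507)²/30.507 = 0.0744
  (14 − 20.533)²/20.533 = 2.0786
χ² = 2.4824 + 0.1057 + 2.9502 + 1.7490 + 0.0744 + 2.0786 = 9.44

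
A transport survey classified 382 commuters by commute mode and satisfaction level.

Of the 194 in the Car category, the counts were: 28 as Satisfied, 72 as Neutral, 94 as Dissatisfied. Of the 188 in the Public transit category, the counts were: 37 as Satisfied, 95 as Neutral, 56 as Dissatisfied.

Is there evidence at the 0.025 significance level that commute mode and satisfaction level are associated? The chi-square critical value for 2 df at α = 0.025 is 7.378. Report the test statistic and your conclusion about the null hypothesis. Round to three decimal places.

Row totals: 194, 188. Column totals: 65, 167, 150. Grand total N = 382.
Expected counts (row total × column total / N):
  Car, Satisfied: 194×65/382 = 33.0105
  Car, Neutral: 194×167/382 = 84.8115
  Car, Dissatisfied: 194×150/382 = 76.1780
  Public transit, Satisfied: 188×65/382 = 31.9895
  Public transit, Neutral: 188×167/382 = 82.1885
  Public transit, Dissatisfied: 188×150/382 = 73.8220
Contributions (O − E)²/E:
  (28 − 33.0105)²/33.0105 = 0.7605
  (72 − 84.8115)²/84.8115 = 1.9353
  (94 − 76.1780)²/76.1780 = 4.1695
  (37 − 31.9895)²/31.9895 = 0.7848
  (95 − 82.1885)²/82.1885 = 1.9970
  (56 − 73.8220)²/73.8220 = 4.3026
χ² = 0.7605 + 1.9353 + 4.1695 + 0.7848 + 1.9970 + 4.3026 = 13.950
df = (2−1)(3−1) = 2. Since 13.950 > 7.378, reject the null hypothesis of independence at α = 0.025.

13.950; reject H₀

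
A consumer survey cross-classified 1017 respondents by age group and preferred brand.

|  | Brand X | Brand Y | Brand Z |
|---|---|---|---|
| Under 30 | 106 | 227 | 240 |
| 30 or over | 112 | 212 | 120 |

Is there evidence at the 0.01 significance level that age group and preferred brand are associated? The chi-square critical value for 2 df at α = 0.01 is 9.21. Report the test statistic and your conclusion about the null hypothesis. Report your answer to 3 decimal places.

24.712; reject H₀

Row totals: 573, 444. Column totals: 218, 439, 360. Grand total N = 1017.
Expected counts (row total × column total / N):
  Under 30, Brand X: 573×218/1017 = 122.8260
  Under 30, Brand Y: 573×439/1017 = 247.3422
  Under 30, Brand Z: 573×360/1017 = 202.8319
  30 or over, Brand X: 444×218/1017 = 95.1740
  30 or over, Brand Y: 444×439/1017 = 191.6578
  30 or over, Brand Z: 444×360/1017 = 157.1681
Contributions (O − E)²/E:
  (106 − 122.8260)²/122.8260 = 2.3050
  (227 − 247.3422)²/247.3422 = 1.6730
  (240 − 202.8319)²/202.8319 = 6.8109
  (112 − 95.1740)²/95.1740 = 2.9747
  (212 − 191.6578)²/191.6578 = 2.1591
  (120 − 157.1681)²/157.1681 = 8.7897
χ² = 2.3050 + 1.6730 + 6.8109 + 2.9747 + 2.1591 + 8.7897 = 24.712
df = (2−1)(3−1) = 2. Since 24.712 > 9.21, reject the null hypothesis of independence at α = 0.01.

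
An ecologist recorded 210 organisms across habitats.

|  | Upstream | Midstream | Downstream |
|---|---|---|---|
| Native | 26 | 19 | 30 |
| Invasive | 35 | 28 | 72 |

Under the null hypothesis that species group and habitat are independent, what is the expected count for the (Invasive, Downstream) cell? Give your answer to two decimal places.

65.57

Row total (Invasive) = 135; column total (Downstream) = 102; grand total N = 210.
Expected count = (row total × column total) / N = 135 × 102 / 210 = 65.57.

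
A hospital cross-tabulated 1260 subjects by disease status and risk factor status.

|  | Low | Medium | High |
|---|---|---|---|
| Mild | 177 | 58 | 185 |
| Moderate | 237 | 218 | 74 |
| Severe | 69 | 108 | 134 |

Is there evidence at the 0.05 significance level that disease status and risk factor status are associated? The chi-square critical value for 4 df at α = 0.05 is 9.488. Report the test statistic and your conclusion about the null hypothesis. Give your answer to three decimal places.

175.196; reject H₀

Row totals: 420, 529, 311. Column totals: 483, 384, 393. Grand total N = 1260.
Expected counts (row total × column total / N):
  Mild, Low: 420×483/1260 = 161.0000
  Mild, Medium: 420×384/1260 = 128.0000
  Mild, High: 420×393/1260 = 131.0000
  Moderate, Low: 529×483/1260 = 202.7833
  Moderate, Medium: 529×384/1260 = 161.2190
  Moderate, High: 529×393/1260 = 164.9976
  Severe, Low: 311×483/1260 = 119.2167
  Severe, Medium: 311×384/1260 = 94.7810
  Severe, High: 311×393/1260 = 97.0024
Contributions (O − E)²/E:
  (177 − 161.0000)²/161.0000 = 1.5901
  (58 − 128.0000)²/128.0000 = 38.2813
  (185 − 131.0000)²/131.0000 = 22.2595
  (237 − 202.7833)²/202.7833 = 5.7736
  (218 − 161.2190)²/161.2190 = 19.9982
  (74 − 164.9976)²/164.9976 = 50.1860
  (69 − 119.2167)²/119.2167 = 21.1524
  (108 − 94.7810)²/94.7810 = 1.8436
  (134 − 97.0024)²/97.0024 = 14.1112
χ² = 1.5901 + 38.2813 + 22.2595 + 5.7736 + 19.9982 + 50.1860 + 21.1524 + 1.8436 + 14.1112 = 175.196
df = (3−1)(3−1) = 4. Since 175.196 > 9.488, reject the null hypothesis of independence at α = 0.05.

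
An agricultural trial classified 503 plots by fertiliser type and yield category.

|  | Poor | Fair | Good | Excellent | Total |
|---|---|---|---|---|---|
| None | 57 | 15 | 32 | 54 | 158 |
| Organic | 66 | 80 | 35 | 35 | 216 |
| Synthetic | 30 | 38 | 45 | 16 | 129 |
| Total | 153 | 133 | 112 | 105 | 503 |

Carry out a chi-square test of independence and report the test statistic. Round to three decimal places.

Grand total N = 503.
Expected counts (row total × column total / N):
  None, Poor: 158×153/503 = 48.05964
  None, Fair: 158×133/503 = 41.77734
  None, Good: 158×112/503 = 35.18091
  None, Excellent: 158×105/503 = 32.98211
  Organic, Poor: 216×153/503 = 65.70179
  Organic, Fair: 216×133/503 = 57.11332
  Organic, Good: 216×112/503 = 48.09543
  Organic, Excellent: 216×105/503 = 45.08946
  Synthetic, Poor: 129×153/503 = 39.23857
  Synthetic, Fair: 129×133/503 = 34.10934
  Synthetic, Good: 129×112/503 = 28.72366
  Synthetic, Excellent: 129×105/503 = 26.92843
Contributions (O − E)²/E:
  (57 − 48.05964)²/48.05964 = 1.6631
  (15 − 41.77734)²/41.77734 = 17.1630
  (32 − 35.18091)²/35.18091 = 0.2876
  (54 − 32.98211)²/32.98211 = 13.3937
  (66 − 65.70179)²/65.70179 = 0.0014
  (80 − 57.11332)²/57.11332 = 9.1712
  (35 − 48.09543)²/48.09543 = 3.5656
  (35 − 45.08946)²/45.08946 = 2.2577
  (30 − 39.23857)²/39.23857 = 2.1752
  (38 − 34.10934)²/34.10934 = 0.4438
  (45 − 28.72366)²/28.72366 = 9.2230
  (16 − 26.92843)²/26.92843 = 4.4351
χ² = 1.6631 + 17.1630 + 0.2876 + 13.3937 + 0.0014 + 9.1712 + 3.5656 + 2.2577 + 2.1752 + 0.4438 + 9.2230 + 4.4351 = 63.780

63.780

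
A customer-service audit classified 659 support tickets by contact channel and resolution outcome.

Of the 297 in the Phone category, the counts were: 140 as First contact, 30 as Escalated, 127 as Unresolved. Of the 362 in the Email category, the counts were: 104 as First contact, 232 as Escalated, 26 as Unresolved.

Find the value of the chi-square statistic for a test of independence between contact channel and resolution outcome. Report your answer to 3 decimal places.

Row totals: 297, 362. Column totals: 244, 262, 153. Grand total N = 659.
Expected counts (row total × column total / N):
  Phone, First contact: 297×244/659 = 109.9666
  Phone, Escalated: 297×262/659 = 118.0789
  Phone, Unresolved: 297×153/659 = 68.9545
  Email, First contact: 362×244/659 = 134.0334
  Email, Escalated: 362×262/659 = 143.9211
  Email, Unresolved: 362×153/659 = 84.0455
Contributions (O − E)²/E:
  (140 − 109.9666)²/109.9666 = 8.2025
  (30 − 118.0789)²/118.0789 = 65.7009
  (127 − 68.9545)²/68.9545 = 48.8624
  (104 − 134.0334)²/134.0334 = 6.7297
  (232 − 143.9211)²/143.9211 = 53.9038
  (26 − 84.0455)²/84.0455 = 40.0888
χ² = 8.2025 + 65.7009 + 48.8624 + 6.7297 + 53.9038 + 40.0888 = 223.488

223.488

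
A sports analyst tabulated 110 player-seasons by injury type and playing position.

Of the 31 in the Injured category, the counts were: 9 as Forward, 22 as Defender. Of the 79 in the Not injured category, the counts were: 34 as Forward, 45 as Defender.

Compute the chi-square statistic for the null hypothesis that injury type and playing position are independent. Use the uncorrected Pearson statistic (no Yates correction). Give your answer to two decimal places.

1.83

Row totals: 31, 79. Column totals: 43, 67. Grand total N = 110.
Expected counts (row total × column total / N):
  Injured, Forward: 31×43/110 = 12.118
  Injured, Defender: 31×67/110 = 18.882
  Not injured, Forward: 79×43/110 = 30.882
  Not injured, Defender: 79×67/110 = 48.118
Contributions (O − E)²/E:
  (9 − 12.118)²/12.118 = 0.8023
  (22 − 18.882)²/18.882 = 0.5149
  (34 − 30.882)²/30.882 = 0.3148
  (45 − 48.118)²/48.118 = 0.2020
χ² = 0.8023 + 0.5149 + 0.3148 + 0.2020 = 1.83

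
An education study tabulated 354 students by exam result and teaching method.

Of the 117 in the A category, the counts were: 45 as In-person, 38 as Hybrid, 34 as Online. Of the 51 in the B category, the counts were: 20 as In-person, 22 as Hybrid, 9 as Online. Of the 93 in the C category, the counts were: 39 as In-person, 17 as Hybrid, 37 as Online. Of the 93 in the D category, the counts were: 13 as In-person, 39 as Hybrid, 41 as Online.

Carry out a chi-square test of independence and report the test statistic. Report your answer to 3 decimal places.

Row totals: 117, 51, 93, 93. Column totals: 117, 116, 121. Grand total N = 354.
Expected counts (row total × column total / N):
  A, In-person: 117×117/354 = 38.669492
  A, Hybrid: 117×116/354 = 38.338983
  A, Online: 117×121/354 = 39.991525
  B, In-person: 51×117/354 = 16.855932
  B, Hybrid: 51×116/354 = 16.711864
  B, Online: 51×121/354 = 17.432203
  C, In-person: 93×117/354 = 30.737288
  C, Hybrid: 93×116/354 = 30.474576
  C, Online: 93×121/354 = 31.788136
  D, In-person: 93×117/354 = 30.737288
  D, Hybrid: 93×116/354 = 30.474576
  D, Online: 93×121/354 = 31.788136
Contributions (O − E)²/E:
  (45 − 38.669492)²/38.669492 = 1.0364
  (38 − 38.338983)²/38.338983 = 0.0030
  (34 − 39.991525)²/39.991525 = 0.8976
  (20 − 16.855932)²/16.855932 = 0.5865
  (22 − 16.711864)²/16.711864 = 1.6733
  (9 − 17.432203)²/17.432203 = 4.0788
  (39 − 30.737288)²/30.737288 = 2.2212
  (17 − 30.474576)²/30.474576 = 5.9579
  (37 − 31.788136)²/31.788136 = 0.8545
  (13 − 30.737288)²/30.737288 = 10.2355
  (39 − 30.474576)²/30.474576 = 2.3850
  (41 − 31.788136)²/31.788136 = 2.6695
χ² = 1.0364 + 0.0030 + 0.8976 + 0.5865 + 1.6733 + 4.0788 + 2.2212 + 5.9579 + 0.8545 + 10.2355 + 2.3850 + 2.6695 = 32.599

32.599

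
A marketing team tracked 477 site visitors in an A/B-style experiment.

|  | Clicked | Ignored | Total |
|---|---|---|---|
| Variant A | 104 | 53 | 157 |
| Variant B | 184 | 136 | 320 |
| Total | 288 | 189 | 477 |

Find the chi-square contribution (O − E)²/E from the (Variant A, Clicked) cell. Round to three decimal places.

0.894

Row total (Variant A) = 157; column total (Clicked) = 288; N = 477.
Expected count E = 157 × 288 / 477 = 94.7925.
Contribution = (O − E)²/E = (104 − 94.7925)² / 94.7925 = 0.894.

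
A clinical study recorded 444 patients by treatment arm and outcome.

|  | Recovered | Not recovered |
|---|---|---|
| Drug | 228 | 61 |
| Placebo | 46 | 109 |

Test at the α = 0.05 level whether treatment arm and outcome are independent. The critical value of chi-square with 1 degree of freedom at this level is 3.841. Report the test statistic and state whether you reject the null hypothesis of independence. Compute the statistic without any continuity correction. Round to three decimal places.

Row totals: 289, 155. Column totals: 274, 170. Grand total N = 444.
Expected counts (row total × column total / N):
  Drug, Recovered: 289×274/444 = 178.3468
  Drug, Not recovered: 289×170/444 = 110.6532
  Placebo, Recovered: 155×274/444 = 95.6532
  Placebo, Not recovered: 155×170/444 = 59.3468
Contributions (O − E)²/E:
  (228 − 178.3468)²/178.3468 = 13.8239
  (61 − 110.6532)²/110.6532 = 22.2808
  (46 − 95.6532)²/95.6532 = 25.7748
  (109 − 59.3468)²/59.3468 = 41.5429
χ² = 13.8239 + 22.2808 + 25.7748 + 41.5429 = 103.422
df = (2−1)(2−1) = 1. Since 103.422 > 3.841, reject the null hypothesis of independence at α = 0.05.

103.422; reject H₀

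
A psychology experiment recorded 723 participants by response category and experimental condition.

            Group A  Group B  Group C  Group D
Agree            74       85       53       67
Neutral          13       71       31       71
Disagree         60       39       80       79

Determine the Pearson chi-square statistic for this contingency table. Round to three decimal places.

Row totals: 279, 186, 258. Column totals: 147, 195, 164, 217. Grand total N = 723.
Expected counts (row total × column total / N):
  Agree, Group A: 279×147/723 = 56.7261
  Agree, Group B: 279×195/723 = 75.2490
  Agree, Group C: 279×164/723 = 63.2863
  Agree, Group D: 279×217/723 = 83.7386
  Neutral, Group A: 186×147/723 = 37.8174
  Neutral, Group B: 186×195/723 = 50.1660
  Neutral, Group C: 186×164/723 = 42.1909
  Neutral, Group D: 186×217/723 = 55.8257
  Disagree, Group A: 258×147/723 = 52.4564
  Disagree, Group B: 258×195/723 = 69.5851
  Disagree, Group C: 258×164/723 = 58.5228
  Disagree, Group D: 258×217/723 = 77.4357
Contributions (O − E)²/E:
  (74 − 56.7261)²/56.7261 = 5.2601
  (85 − 75.2490)²/75.2490 = 1.2636
  (53 − 63.2863)²/63.2863 = 1.6719
  (67 − 83.7386)²/83.7386 = 3.3459
  (13 − 37.8174)²/37.8174 = 16.2862
  (71 − 50.1660)²/50.1660 = 8.6524
  (31 − 42.1909)²/42.1909 = 2.9683
  (71 − 55.8257)²/55.8257 = 4.1246
  (60 − 52.4564)²/52.4564 = 1.0848
  (39 − 69.5851)²/69.5851 = 13.4432
  (80 − 58.5228)²/58.5228 = 7.8819
  (79 − 77.4357)²/77.4357 = 0.0316
χ² = 5.2601 + 1.2636 + 1.6719 + 3.3459 + 16.2862 + 8.6524 + 2.9683 + 4.1246 + 1.0848 + 13.4432 + 7.8819 + 0.0316 = 66.015

66.015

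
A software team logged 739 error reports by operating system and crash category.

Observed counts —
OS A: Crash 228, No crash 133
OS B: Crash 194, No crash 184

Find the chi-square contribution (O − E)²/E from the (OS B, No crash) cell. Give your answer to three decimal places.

Row total (OS B) = 378; column total (No crash) = 317; N = 739.
Expected count E = 378 × 317 / 739 = 162.1461.
Contribution = (O − E)²/E = (184 − 162.1461)² / 162.1461 = 2.945.

2.945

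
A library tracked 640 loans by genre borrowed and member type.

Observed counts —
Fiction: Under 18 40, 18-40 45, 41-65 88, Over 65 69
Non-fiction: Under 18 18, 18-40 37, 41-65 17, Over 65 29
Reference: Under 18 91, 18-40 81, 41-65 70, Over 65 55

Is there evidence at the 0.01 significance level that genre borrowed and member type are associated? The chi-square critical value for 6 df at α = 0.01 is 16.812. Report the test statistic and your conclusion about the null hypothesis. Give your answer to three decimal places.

42.312; reject H₀

Row totals: 242, 101, 297. Column totals: 149, 163, 175, 153. Grand total N = 640.
Expected counts (row total × column total / N):
  Fiction, Under 18: 242×149/640 = 56.3406
  Fiction, 18-40: 242×163/640 = 61.6344
  Fiction, 41-65: 242×175/640 = 66.1719
  Fiction, Over 65: 242×153/640 = 57.8531
  Non-fiction, Under 18: 101×149/640 = 23.5141
  Non-fiction, 18-40: 101×163/640 = 25.7234
  Non-fiction, 41-65: 101×175/640 = 27.6172
  Non-fiction, Over 65: 101×153/640 = 24.1453
  Reference, Under 18: 297×149/640 = 69.1453
  Reference, 18-40: 297×163/640 = 75.6422
  Reference, 41-65: 297×175/640 = 81.2109
  Reference, Over 65: 297×153/640 = 71.0016
Contributions (O − E)²/E:
  (40 − 56.3406)²/56.3406 = 4.7393
  (45 − 61.6344)²/61.6344 = 4.4894
  (88 − 66.1719)²/66.1719 = 7.2004
  (69 − 57.8531)²/57.8531 = 2.1477
  (18 − 23.5141)²/23.5141 = 1.2931
  (37 − 25.7234)²/25.7234 = 4.9434
  (17 − 27.6172)²/27.6172 = 4.0817
  (29 − 24.1453)²/24.1453 = 0.9761
  (91 − 69.1453)²/69.1453 = 6.9076
  (81 − 75.6422)²/75.6422 = 0.3795
  (70 − 81.2109)²/81.2109 = 1.5476
  (55 − 71.0016)²/71.0016 = 3.6063
χ² = 4.7393 + 4.4894 + 7.2004 + 2.1477 + 1.2931 + 4.9434 + 4.0817 + 0.9761 + 6.9076 + 0.3795 + 1.5476 + 3.6063 = 42.312
df = (3−1)(4−1) = 6. Since 42.312 > 16.812, reject the null hypothesis of independence at α = 0.01.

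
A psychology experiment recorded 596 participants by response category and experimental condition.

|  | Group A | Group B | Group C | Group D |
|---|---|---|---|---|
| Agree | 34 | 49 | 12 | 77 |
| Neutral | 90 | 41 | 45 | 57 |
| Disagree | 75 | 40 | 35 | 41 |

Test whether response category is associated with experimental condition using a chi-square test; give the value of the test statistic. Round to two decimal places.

50.07

Row totals: 172, 233, 191. Column totals: 199, 130, 92, 175. Grand total N = 596.
Expected counts (row total × column total / N):
  Agree, Group A: 172×199/596 = 57.430
  Agree, Group B: 172×130/596 = 37.517
  Agree, Group C: 172×92/596 = 26.550
  Agree, Group D: 172×175/596 = 50.503
  Neutral, Group A: 233×199/596 = 77.797
  Neutral, Group B: 233×130/596 = 50.822
  Neutral, Group C: 233×92/596 = 35.966
  Neutral, Group D: 233×175/596 = 68.414
  Disagree, Group A: 191×199/596 = 63.773
  Disagree, Group B: 191×130/596 = 41.661
  Disagree, Group C: 191×92/596 = 29.483
  Disagree, Group D: 191×175/596 = 56.082
Contributions (O − E)²/E:
  (34 − 57.430)²/57.430 = 9.5589
  (49 − 37.517)²/37.517 = 3.5147
  (12 − 26.550)²/26.550 = 7.9737
  (77 − 50.503)²/50.503 = 13.9020
  (90 − 77.797)²/77.797 = 1.9141
  (41 − 50.822)²/50.822 = 1.8982
  (45 − 35.966)²/35.966 = 2.2692
  (57 − 68.414)²/68.414 = 1.9043
  (75 − 63.773)²/63.773 = 1.9765
  (40 − 41.661)²/41.661 = 0.0662
  (35 − 29.483)²/29.483 = 1.0324
  (41 − 56.082)²/56.082 = 4.0560
χ² = 9.5589 + 3.5147 + 7.9737 + 13.9020 + 1.9141 + 1.8982 + 2.2692 + 1.9043 + 1.9765 + 0.0662 + 1.0324 + 4.0560 = 50.07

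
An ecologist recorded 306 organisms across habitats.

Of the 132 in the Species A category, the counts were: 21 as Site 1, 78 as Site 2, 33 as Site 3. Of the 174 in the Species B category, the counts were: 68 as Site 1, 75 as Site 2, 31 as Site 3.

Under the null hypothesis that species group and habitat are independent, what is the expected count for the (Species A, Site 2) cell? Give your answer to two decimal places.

Row total (Species A) = 132; column total (Site 2) = 153; grand total N = 306.
Expected count = (row total × column total) / N = 132 × 153 / 306 = 66.00.

66.00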